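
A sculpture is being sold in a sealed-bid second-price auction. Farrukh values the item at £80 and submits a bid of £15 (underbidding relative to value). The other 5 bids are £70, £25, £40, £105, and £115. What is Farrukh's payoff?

Payoff = £0.

Highest competing bid: £115.
Farrukh's bid £15 is not the highest, so Farrukh loses, pays nothing, and earns zero payoff.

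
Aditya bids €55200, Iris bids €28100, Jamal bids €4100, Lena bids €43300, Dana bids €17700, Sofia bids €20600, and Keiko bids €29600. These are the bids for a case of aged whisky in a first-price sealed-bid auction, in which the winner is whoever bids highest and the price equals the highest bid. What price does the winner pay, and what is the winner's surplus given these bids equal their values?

Ranking the bids: Aditya €55200 > Lena €43300 > Keiko €29600 > Iris €28100 > Sofia €20600 > Dana €17700 > Jamal €4100.
Aditya is the highest bidder, so Aditya wins.
Under the first-price rule, the price is the highest bid: €55200.
Surplus = €55200 − €55200 = €0.

Price €55200; surplus €0.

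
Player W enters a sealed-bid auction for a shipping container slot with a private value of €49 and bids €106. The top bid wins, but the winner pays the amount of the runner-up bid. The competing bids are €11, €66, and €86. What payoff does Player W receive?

Payoff = -€37.

Highest competing bid: €86.
Player W's bid €106 is the highest overall, so Player W wins and pays the second-highest bid, €86.
Payoff = value − price = €49 − €86 = -€37.
Overbidding won the item at a price above value — truthful bidding would have avoided this loss.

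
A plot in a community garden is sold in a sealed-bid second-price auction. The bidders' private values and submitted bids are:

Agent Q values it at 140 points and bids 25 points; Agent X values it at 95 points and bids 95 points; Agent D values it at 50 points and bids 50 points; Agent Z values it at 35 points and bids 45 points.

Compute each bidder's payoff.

Bids in descending order: Agent X 95 points, then Agent D 50 points, then Agent Z 45 points, then Agent Q 25 points.
Agent X has the top bid and wins; the price is the second-highest bid, 50 points.
Agent X's payoff = 95 points − 50 points = 45 points. All other bidders lose, so their payoff is 0.

Agent Q 0 points, Agent X 45 points, Agent D 0 points, Agent Z 0 points.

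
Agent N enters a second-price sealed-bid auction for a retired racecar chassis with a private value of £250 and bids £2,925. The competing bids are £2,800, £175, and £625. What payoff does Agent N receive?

Payoff = -£2,550.

Highest competing bid: £2,800.
Agent N's bid £2,925 is the highest overall, so Agent N wins and pays the second-highest bid, £2,800.
Payoff = value − price = £250 − £2,800 = -£2,550.
Overbidding won the item at a price above value — truthful bidding would have avoided this loss.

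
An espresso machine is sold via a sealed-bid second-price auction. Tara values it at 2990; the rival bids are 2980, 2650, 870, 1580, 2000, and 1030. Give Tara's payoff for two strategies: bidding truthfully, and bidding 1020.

The highest competing bid is 2980.
Bidding truthfully at 2990: Tara has the top bid, wins, and pays the second-highest bid 2980. Payoff = 2990 − 2980 = 10.
Bidding 1020: the top bid is 2980 (a rival), so Tara loses. Payoff = 0.

Truthful: 10; alternative: 0.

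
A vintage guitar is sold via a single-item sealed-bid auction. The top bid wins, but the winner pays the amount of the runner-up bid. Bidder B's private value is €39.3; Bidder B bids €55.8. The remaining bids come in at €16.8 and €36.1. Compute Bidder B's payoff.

Highest competing bid: €36.1.
Bidder B's bid €55.8 is the highest overall, so Bidder B wins and pays the second-highest bid, €36.1.
Payoff = value − price = €39.3 − €36.1 = €3.2.

Bidder B's payoff: €3.2.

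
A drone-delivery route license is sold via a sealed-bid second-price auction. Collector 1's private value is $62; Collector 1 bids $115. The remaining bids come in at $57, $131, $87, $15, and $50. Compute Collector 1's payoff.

Highest competing bid: $131.
Collector 1's bid $115 is not the highest, so Collector 1 loses, pays nothing, and earns zero payoff.

$0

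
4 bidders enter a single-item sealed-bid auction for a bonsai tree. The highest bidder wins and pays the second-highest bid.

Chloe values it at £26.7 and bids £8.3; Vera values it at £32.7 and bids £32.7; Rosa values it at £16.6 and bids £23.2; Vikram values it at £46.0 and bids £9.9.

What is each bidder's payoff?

Sorted high to low: Vera £32.7; Rosa £23.2; Vikram £9.9; Chloe £8.3.
Vera has the top bid and wins; the price is the second-highest bid, £23.2.
Vera's payoff = £32.7 − £23.2 = £9.5. All other bidders lose, so their payoff is 0.

Payoffs: Chloe £0.0, Vera £9.5, Rosa £0.0, Vikram £0.0.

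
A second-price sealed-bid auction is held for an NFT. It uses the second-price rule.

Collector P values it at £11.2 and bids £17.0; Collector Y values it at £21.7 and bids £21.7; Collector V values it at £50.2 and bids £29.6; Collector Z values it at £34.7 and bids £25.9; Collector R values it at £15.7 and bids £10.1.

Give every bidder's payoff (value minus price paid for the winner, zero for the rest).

Collector P £0.0, Collector Y £0.0, Collector V £24.3, Collector Z £0.0, Collector R £0.0.

Sorted high to low: Collector V £29.6, then Collector Z £25.9, then Collector Y £21.7, then Collector P £17.0, then Collector R £10.1.
Collector V has the top bid and wins; the price is the second-highest bid, £25.9.
Collector V's payoff = £50.2 − £25.9 = £24.3. All other bidders lose, so their payoff is 0.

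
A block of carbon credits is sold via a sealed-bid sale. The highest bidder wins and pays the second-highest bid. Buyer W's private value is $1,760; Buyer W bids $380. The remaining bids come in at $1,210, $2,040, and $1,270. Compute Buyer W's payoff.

Buyer W's payoff: $0.

Highest competing bid: $2,040.
Buyer W's bid $380 is not the highest, so Buyer W loses, pays nothing, and earns zero payoff.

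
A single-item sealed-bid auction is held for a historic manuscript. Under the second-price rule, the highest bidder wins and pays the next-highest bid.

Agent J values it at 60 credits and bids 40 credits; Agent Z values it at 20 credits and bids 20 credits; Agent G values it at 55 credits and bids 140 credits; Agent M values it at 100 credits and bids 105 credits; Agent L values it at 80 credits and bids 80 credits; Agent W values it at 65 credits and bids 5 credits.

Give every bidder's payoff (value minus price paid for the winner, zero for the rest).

Ordered from highest: Agent G 140 credits > Agent M 105 credits > Agent L 80 credits > Agent J 40 credits > Agent Z 20 credits > Agent W 5 credits.
Agent G has the top bid and wins; the price is the second-highest bid, 105 credits.
Agent G's payoff = 55 credits − 105 credits = -50 credits. All other bidders lose, so their payoff is 0.

Agent J 0 credits, Agent Z 0 credits, Agent G -50 credits, Agent M 0 credits, Agent L 0 credits, Agent W 0 credits.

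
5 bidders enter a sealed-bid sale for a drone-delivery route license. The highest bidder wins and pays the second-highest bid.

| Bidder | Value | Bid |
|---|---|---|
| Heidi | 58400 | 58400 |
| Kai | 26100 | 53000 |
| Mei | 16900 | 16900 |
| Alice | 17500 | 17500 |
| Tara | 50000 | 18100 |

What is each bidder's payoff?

Ranking the bids: Heidi 58400; Kai 53000; Tara 18100; Alice 17500; Mei 16900.
Heidi has the top bid and wins; the price is the second-highest bid, 53000.
Heidi's payoff = 58400 − 53000 = 5400. All other bidders lose, so their payoff is 0.

Heidi 5400, Kai 0, Mei 0, Alice 0, Tara 0.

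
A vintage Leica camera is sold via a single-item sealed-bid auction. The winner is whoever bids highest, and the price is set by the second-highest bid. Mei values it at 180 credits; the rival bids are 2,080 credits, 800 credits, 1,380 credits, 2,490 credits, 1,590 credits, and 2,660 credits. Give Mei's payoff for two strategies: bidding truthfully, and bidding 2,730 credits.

Truthful: 0 credits; alternative: -2,480 credits.

The highest competing bid is 2,660 credits.
Bidding truthfully at 180 credits: the top bid is 2,660 credits (a rival), so Mei loses. Payoff = 0 credits.
Bidding 2,730 credits: Mei has the top bid, wins, and pays the second-highest bid 2,660 credits. Payoff = 180 credits − 2,660 credits = -2,480 credits.
Deviating from a truthful bid can only lose payoff in a second-price auction — never gain.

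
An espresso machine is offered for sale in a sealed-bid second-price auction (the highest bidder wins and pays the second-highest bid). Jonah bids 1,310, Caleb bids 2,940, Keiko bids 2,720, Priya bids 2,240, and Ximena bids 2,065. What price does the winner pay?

The winner pays 2,720.

Ordered from highest: Caleb 2,940; Keiko 2,720; Priya 2,240; Ximena 2,065; Jonah 1,310.
Caleb is the highest bidder, so Caleb wins.
Under the second-price rule, the price is the second-highest bid: 2,720.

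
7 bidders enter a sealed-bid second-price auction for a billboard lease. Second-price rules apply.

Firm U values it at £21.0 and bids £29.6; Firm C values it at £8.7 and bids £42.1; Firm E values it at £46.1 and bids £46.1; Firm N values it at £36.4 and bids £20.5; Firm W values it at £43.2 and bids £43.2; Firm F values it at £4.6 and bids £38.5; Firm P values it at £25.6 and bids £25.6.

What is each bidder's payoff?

Ordered from highest: Firm E £46.1 > Firm W £43.2 > Firm C £42.1 > Firm F £38.5 > Firm U £29.6 > Firm P £25.6 > Firm N £20.5.
Firm E has the top bid and wins; the price is the second-highest bid, £43.2.
Firm E's payoff = £46.1 − £43.2 = £2.9. All other bidders lose, so their payoff is 0.

Firm U £0.0, Firm C £0.0, Firm E £2.9, Firm N £0.0, Firm W £0.0, Firm F £0.0, Firm P £0.0.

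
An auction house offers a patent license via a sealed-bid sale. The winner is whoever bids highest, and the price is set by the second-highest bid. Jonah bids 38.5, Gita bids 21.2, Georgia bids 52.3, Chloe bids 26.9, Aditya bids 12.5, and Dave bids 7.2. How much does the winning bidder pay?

Ranking the bids: Georgia 52.3, then Jonah 38.5, then Chloe 26.9, then Gita 21.2, then Aditya 12.5, then Dave 7.2.
Georgia has the highest bid, so Georgia wins.
The second-highest bid is 38.5, so that is what Georgia pays.

Price paid: 38.5.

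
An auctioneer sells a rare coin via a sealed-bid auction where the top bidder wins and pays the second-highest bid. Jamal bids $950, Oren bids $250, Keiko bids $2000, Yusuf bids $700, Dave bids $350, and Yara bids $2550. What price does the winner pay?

Sorted high to low: Yara $2550; Keiko $2000; Jamal $950; Yusuf $700; Dave $350; Oren $250.
Yara is the highest bidder, so Yara wins.
Under the second-price rule, the price is the second-highest bid: $2000.

The winner pays $2000.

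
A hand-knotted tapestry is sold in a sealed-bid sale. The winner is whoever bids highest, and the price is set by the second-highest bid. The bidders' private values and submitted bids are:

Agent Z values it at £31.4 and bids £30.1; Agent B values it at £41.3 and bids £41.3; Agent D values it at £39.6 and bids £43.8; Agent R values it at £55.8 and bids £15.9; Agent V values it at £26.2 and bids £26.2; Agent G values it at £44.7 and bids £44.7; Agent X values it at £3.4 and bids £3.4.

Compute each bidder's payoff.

Agent Z £0.0, Agent B £0.0, Agent D £0.0, Agent R £0.0, Agent V £0.0, Agent G £0.9, Agent X £0.0.

Sorted high to low: Agent G £44.7, then Agent D £43.8, then Agent B £41.3, then Agent Z £30.1, then Agent V £26.2, then Agent R £15.9, then Agent X £3.4.
Agent G has the top bid and wins; the price is the second-highest bid, £43.8.
Agent G's payoff = £44.7 − £43.8 = £0.9. All other bidders lose, so their payoff is 0.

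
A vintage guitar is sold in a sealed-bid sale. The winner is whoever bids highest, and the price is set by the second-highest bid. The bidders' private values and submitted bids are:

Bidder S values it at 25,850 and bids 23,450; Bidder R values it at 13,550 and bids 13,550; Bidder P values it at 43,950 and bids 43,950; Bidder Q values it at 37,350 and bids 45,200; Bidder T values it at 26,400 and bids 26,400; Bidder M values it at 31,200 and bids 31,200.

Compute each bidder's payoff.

Ranking the bids: Bidder Q 45,200; Bidder P 43,950; Bidder M 31,200; Bidder T 26,400; Bidder S 23,450; Bidder R 13,550.
Bidder Q has the top bid and wins; the price is the second-highest bid, 43,950.
Bidder Q's payoff = 37,350 − 43,950 = -6,600. All other bidders lose, so their payoff is 0.

Bidder S 0, Bidder R 0, Bidder P 0, Bidder Q -6,600, Bidder T 0, Bidder M 0.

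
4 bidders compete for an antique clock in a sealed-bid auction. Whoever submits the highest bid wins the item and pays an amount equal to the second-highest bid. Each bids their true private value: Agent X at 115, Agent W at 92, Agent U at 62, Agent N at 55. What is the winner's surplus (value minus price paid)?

Ranking the bids: Agent X 115 > Agent W 92 > Agent U 62 > Agent N 55.
Agent X wins with the top bid and pays the second-highest, 92.
Surplus = 115 − 92 = 23.

Surplus = 23.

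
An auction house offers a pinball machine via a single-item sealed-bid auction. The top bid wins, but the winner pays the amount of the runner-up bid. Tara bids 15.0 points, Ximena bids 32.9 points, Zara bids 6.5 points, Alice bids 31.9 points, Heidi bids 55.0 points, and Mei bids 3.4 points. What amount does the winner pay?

The winner pays 32.9 points.

Ordered from highest: Heidi 55.0 points, then Ximena 32.9 points, then Alice 31.9 points, then Tara 15.0 points, then Zara 6.5 points, then Mei 3.4 points.
Heidi has the highest bid, so Heidi wins.
The second-highest bid is 32.9 points, so that is what Heidi pays.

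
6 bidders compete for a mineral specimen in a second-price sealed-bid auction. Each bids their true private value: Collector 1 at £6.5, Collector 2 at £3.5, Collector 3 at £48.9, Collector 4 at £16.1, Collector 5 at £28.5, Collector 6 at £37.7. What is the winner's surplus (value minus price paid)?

Ranking the bids: Collector 3 £48.9; Collector 6 £37.7; Collector 5 £28.5; Collector 4 £16.1; Collector 1 £6.5; Collector 2 £3.5.
Collector 3 wins with the top bid and pays the second-highest, £37.7.
Surplus = £48.9 − £37.7 = £11.2.

£11.2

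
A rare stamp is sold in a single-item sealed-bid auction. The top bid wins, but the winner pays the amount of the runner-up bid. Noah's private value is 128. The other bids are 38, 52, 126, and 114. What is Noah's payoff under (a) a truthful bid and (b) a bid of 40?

The highest competing bid is 126.
Bidding truthfully at 128: Noah has the top bid, wins, and pays the second-highest bid 126. Payoff = 128 − 126 = 2.
Bidding 40: the top bid is 126 (a rival), so Noah loses. Payoff = 0.

(a) 2  (b) 0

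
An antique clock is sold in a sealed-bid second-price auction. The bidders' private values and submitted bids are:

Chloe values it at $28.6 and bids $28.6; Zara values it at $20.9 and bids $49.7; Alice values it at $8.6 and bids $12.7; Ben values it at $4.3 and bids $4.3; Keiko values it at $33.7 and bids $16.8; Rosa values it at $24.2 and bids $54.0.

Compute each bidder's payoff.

Bids in descending order: Rosa $54.0 > Zara $49.7 > Chloe $28.6 > Keiko $16.8 > Alice $12.7 > Ben $4.3.
Rosa has the top bid and wins; the price is the second-highest bid, $49.7.
Rosa's payoff = $24.2 − $49.7 = -$25.5. All other bidders lose, so their payoff is 0.

Chloe $0.0, Zara $0.0, Alice $0.0, Ben $0.0, Keiko $0.0, Rosa -$25.5.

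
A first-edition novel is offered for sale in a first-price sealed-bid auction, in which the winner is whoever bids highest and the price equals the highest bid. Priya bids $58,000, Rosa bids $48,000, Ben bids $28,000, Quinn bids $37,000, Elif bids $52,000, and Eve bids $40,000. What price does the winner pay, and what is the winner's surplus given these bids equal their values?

The winner pays $58,000 for a surplus of $0.

Sorted high to low: Priya $58,000, then Elif $52,000, then Rosa $48,000, then Eve $40,000, then Quinn $37,000, then Ben $28,000.
Priya is the highest bidder, so Priya wins.
Under the first-price rule, the price is the highest bid: $58,000.
Surplus = $58,000 − $58,000 = $0.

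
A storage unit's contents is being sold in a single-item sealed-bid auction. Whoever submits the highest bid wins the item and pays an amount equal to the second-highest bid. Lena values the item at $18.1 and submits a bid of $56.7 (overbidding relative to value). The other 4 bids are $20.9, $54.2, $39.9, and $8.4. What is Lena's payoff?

Payoff = -$36.1.

Highest competing bid: $54.2.
Lena's bid $56.7 is the highest overall, so Lena wins and pays the second-highest bid, $54.2.
Payoff = value − price = $18.1 − $54.2 = -$36.1.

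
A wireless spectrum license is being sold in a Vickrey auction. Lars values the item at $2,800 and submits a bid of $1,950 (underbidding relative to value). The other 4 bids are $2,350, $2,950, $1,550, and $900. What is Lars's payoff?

Highest competing bid: $2,950.
Lars's bid $1,950 is not the highest, so Lars loses, pays nothing, and earns zero payoff.

Payoff = $0.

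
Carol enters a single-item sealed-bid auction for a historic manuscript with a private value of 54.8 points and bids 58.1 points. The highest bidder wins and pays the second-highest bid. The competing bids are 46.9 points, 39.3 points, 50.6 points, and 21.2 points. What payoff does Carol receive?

4.2 points

Highest competing bid: 50.6 points.
Carol's bid 58.1 points is the highest overall, so Carol wins and pays the second-highest bid, 50.6 points.
Payoff = value − price = 54.8 points − 50.6 points = 4.2 points.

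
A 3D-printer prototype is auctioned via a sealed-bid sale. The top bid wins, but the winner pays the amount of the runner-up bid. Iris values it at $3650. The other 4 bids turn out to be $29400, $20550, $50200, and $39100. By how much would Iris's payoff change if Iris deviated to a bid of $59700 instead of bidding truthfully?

-$46550

The highest competing bid is $50200.
Bidding truthfully at $3650: the top bid is $50200 (a rival), so Iris loses. Payoff = $0.
Bidding $59700: Iris has the top bid, wins, and pays the second-highest bid $50200. Payoff = $3650 − $50200 = -$46550.
Change = -$46550 − $0 = -$46550.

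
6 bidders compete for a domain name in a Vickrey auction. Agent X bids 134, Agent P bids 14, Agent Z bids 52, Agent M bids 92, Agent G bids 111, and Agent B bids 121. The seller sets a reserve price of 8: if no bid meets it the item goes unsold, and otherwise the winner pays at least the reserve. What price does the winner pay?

Price paid: 121.

Ordered from highest: Agent X 134, then Agent B 121, then Agent G 111, then Agent M 92, then Agent Z 52, then Agent P 14.
Agent X has the highest bid, so Agent X wins.
The second-highest bid is 121, which exceeds the reserve, so that sets the price.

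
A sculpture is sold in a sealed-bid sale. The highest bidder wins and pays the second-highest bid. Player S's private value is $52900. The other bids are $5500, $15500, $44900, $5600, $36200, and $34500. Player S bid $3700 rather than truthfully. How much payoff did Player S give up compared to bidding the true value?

Payoff forgone: $8000.

The highest competing bid is $44900.
Bidding truthfully at $52900: Player S has the top bid, wins, and pays the second-highest bid $44900. Payoff = $52900 − $44900 = $8000.
Bidding $3700: the top bid is $44900 (a rival), so Player S loses. Payoff = $0.
Regret = truthful payoff − actual payoff = $8000 − $0 = $8000.
This is the dominant-strategy logic: truthful bidding weakly beats any alternative.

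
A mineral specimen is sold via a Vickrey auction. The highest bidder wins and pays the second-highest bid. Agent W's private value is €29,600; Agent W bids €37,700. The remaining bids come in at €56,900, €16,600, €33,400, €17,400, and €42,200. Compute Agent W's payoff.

Highest competing bid: €56,900.
Agent W's bid €37,700 is not the highest, so Agent W loses, pays nothing, and earns zero payoff.

Payoff = €0.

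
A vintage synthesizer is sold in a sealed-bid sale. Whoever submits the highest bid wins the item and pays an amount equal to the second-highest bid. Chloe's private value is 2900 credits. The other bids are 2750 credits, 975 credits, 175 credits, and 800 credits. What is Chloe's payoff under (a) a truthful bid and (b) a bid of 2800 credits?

The highest competing bid is 2750 credits.
Bidding truthfully at 2900 credits: Chloe has the top bid, wins, and pays the second-highest bid 2750 credits. Payoff = 2900 credits − 2750 credits = 150 credits.
Bidding 2800 credits: Chloe has the top bid, wins, and pays the second-highest bid 2750 credits. Payoff = 2900 credits − 2750 credits = 150 credits.

(a) 150 credits  (b) 150 credits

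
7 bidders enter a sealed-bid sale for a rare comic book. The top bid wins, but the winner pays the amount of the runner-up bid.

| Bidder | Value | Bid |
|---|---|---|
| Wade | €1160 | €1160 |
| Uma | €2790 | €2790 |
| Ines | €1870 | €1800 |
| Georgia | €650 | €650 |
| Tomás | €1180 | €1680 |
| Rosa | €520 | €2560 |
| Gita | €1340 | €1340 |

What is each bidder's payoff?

Ranking the bids: Uma €2790 > Rosa €2560 > Ines €1800 > Tomás €1680 > Gita €1340 > Wade €1160 > Georgia €650.
Uma has the top bid and wins; the price is the second-highest bid, €2560.
Uma's payoff = €2790 − €2560 = €230. All other bidders lose, so their payoff is 0.

Payoffs: Wade €0, Uma €230, Ines €0, Georgia €0, Tomás €0, Rosa €0, Gita €0.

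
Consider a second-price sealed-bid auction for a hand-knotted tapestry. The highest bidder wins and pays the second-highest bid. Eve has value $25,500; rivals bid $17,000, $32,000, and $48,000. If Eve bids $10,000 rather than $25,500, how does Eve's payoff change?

Change in payoff: $0.

The highest competing bid is $48,000.
Bidding truthfully at $25,500: the top bid is $48,000 (a rival), so Eve loses. Payoff = $0.
Bidding $10,000: the top bid is $48,000 (a rival), so Eve loses. Payoff = $0.
Change = $0 − $0 = $0.
The bid only affects whether you win, not the price — here both bids land on the same side of the top rival bid, so the deviation is payoff-neutral.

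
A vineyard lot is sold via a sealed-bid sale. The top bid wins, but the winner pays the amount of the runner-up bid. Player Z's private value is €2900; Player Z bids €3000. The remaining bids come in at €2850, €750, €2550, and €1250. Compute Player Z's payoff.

Highest competing bid: €2850.
Player Z's bid €3000 is the highest overall, so Player Z wins and pays the second-highest bid, €2850.
Payoff = value − price = €2900 − €2850 = €50.

€50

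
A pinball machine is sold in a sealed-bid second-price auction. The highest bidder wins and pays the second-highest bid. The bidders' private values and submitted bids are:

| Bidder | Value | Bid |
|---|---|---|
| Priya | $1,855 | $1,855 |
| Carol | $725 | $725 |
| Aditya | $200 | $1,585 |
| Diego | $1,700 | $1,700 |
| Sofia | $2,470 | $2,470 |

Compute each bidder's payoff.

Payoffs: Priya $0, Carol $0, Aditya $0, Diego $0, Sofia $615.

Sorted high to low: Sofia $2,470 > Priya $1,855 > Diego $1,700 > Aditya $1,585 > Carol $725.
Sofia has the top bid and wins; the price is the second-highest bid, $1,855.
Sofia's payoff = $2,470 − $1,855 = $615. All other bidders lose, so their payoff is 0.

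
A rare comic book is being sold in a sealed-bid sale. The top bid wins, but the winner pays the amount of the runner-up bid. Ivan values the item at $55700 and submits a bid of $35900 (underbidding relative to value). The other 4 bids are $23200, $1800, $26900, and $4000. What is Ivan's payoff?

Highest competing bid: $26900.
Ivan's bid $35900 is the highest overall, so Ivan wins and pays the second-highest bid, $26900.
Payoff = value − price = $55700 − $26900 = $28800.

$28800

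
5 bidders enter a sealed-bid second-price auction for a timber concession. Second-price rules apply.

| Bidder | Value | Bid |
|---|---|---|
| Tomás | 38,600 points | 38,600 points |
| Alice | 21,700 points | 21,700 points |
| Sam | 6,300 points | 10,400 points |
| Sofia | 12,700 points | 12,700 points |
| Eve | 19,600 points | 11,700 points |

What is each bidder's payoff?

Bids in descending order: Tomás 38,600 points; Alice 21,700 points; Sofia 12,700 points; Eve 11,700 points; Sam 10,400 points.
Tomás has the top bid and wins; the price is the second-highest bid, 21,700 points.
Tomás's payoff = 38,600 points − 21,700 points = 16,900 points. All other bidders lose, so their payoff is 0.

Tomás 16,900 points, Alice 0 points, Sam 0 points, Sofia 0 points, Eve 0 points.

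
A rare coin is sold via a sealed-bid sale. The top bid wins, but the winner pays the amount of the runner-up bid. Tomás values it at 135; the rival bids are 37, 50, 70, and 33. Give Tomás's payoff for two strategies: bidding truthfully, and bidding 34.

Truthful: 65; alternative: 0.

The highest competing bid is 70.
Bidding truthfully at 135: Tomás has the top bid, wins, and pays the second-highest bid 70. Payoff = 135 − 70 = 65.
Bidding 34: the top bid is 70 (a rival), so Tomás loses. Payoff = 0.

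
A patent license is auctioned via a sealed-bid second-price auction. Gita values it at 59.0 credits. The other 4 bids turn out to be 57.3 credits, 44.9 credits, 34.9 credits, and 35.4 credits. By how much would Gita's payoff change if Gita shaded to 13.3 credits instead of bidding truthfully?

Change in payoff: -1.7 credits.

The highest competing bid is 57.3 credits.
Bidding truthfully at 59.0 credits: Gita has the top bid, wins, and pays the second-highest bid 57.3 credits. Payoff = 59.0 credits − 57.3 credits = 1.7 credits.
Bidding 13.3 credits: the top bid is 57.3 credits (a rival), so Gita loses. Payoff = 0.0 credits.
Change = 0.0 credits − 1.7 credits = -1.7 credits.
Deviating from a truthful bid can only lose payoff in a second-price auction — never gain.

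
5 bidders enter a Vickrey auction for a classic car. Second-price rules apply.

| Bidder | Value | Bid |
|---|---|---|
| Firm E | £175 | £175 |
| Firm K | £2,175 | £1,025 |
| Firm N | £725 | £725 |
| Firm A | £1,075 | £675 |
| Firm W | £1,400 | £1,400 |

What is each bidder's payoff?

Firm E £0, Firm K £0, Firm N £0, Firm A £0, Firm W £375.

Ranking the bids: Firm W £1,400; Firm K £1,025; Firm N £725; Firm A £675; Firm E £175.
Firm W has the top bid and wins; the price is the second-highest bid, £1,025.
Firm W's payoff = £1,400 − £1,025 = £375. All other bidders lose, so their payoff is 0.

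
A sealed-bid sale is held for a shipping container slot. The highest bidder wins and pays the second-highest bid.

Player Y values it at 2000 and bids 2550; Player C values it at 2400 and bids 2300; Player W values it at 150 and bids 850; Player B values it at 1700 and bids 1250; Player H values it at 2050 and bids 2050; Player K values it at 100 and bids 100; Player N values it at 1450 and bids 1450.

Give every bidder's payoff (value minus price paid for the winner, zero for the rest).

Ordered from highest: Player Y 2550, then Player C 2300, then Player H 2050, then Player N 1450, then Player B 1250, then Player W 850, then Player K 100.
Player Y has the top bid and wins; the price is the second-highest bid, 2300.
Player Y's payoff = 2000 − 2300 = -300. All other bidders lose, so their payoff is 0.

Payoffs: Player Y -300, Player C 0, Player W 0, Player B 0, Player H 0, Player K 0, Player N 0.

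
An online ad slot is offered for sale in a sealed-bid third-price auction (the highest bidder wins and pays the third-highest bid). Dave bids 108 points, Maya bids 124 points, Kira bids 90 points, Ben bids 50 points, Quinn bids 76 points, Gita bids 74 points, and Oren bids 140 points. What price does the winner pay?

The winner pays 108 points.

Sorted high to low: Oren 140 points, then Maya 124 points, then Dave 108 points, then Kira 90 points, then Quinn 76 points, then Gita 74 points, then Ben 50 points.
Oren is the highest bidder, so Oren wins.
Under the third-price rule, the price is the third-highest bid: 108 points.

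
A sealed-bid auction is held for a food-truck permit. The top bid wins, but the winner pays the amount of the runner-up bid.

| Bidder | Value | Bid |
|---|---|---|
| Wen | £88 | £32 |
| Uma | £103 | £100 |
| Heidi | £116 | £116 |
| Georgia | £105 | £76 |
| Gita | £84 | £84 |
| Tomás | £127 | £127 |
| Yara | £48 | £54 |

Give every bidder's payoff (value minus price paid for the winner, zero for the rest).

Payoffs: Wen £0, Uma £0, Heidi £0, Georgia £0, Gita £0, Tomás £11, Yara £0.

Sorted high to low: Tomás £127, then Heidi £116, then Uma £100, then Gita £84, then Georgia £76, then Yara £54, then Wen £32.
Tomás has the top bid and wins; the price is the second-highest bid, £116.
Tomás's payoff = £127 − £116 = £11. All other bidders lose, so their payoff is 0.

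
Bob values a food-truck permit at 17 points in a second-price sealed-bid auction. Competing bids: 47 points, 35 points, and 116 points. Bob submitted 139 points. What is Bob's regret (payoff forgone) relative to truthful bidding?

The highest competing bid is 116 points.
Bidding truthfully at 17 points: the top bid is 116 points (a rival), so Bob loses. Payoff = 0 points.
Bidding 139 points: Bob has the top bid, wins, and pays the second-highest bid 116 points. Payoff = 17 points − 116 points = -99 points.
Regret = truthful payoff − actual payoff = 0 points − -99 points = 99 points.
Deviating from a truthful bid can only lose payoff in a second-price auction — never gain.

Payoff forgone: 99 points.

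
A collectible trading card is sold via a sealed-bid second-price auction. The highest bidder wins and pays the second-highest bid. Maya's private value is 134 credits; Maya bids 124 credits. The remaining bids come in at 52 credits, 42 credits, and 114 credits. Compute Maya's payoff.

Highest competing bid: 114 credits.
Maya's bid 124 credits is the highest overall, so Maya wins and pays the second-highest bid, 114 credits.
Payoff = value − price = 134 credits − 114 credits = 20 credits.

Maya's payoff: 20 credits.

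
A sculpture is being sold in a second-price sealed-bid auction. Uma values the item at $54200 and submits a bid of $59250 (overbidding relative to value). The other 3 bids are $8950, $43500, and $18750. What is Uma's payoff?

Payoff = $10700.

Highest competing bid: $43500.
Uma's bid $59250 is the highest overall, so Uma wins and pays the second-highest bid, $43500.
Payoff = value − price = $54200 − $43500 = $10700.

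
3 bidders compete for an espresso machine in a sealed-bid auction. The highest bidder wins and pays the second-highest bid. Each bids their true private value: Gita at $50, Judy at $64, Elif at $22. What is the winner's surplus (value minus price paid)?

Ranking the bids: Judy $64; Gita $50; Elif $22.
Judy wins with the top bid and pays the second-highest, $50.
Surplus = $64 − $50 = $14.

Winner's surplus: $14.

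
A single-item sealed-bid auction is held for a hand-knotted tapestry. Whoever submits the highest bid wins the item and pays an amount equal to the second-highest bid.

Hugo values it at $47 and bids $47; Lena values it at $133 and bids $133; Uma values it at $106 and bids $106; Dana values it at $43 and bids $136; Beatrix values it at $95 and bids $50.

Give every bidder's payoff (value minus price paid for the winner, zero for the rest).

Payoffs: Hugo $0, Lena $0, Uma $0, Dana -$90, Beatrix $0.

Bids in descending order: Dana $136 > Lena $133 > Uma $106 > Beatrix $50 > Hugo $47.
Dana has the top bid and wins; the price is the second-highest bid, $133.
Dana's payoff = $43 − $133 = -$90. All other bidders lose, so their payoff is 0.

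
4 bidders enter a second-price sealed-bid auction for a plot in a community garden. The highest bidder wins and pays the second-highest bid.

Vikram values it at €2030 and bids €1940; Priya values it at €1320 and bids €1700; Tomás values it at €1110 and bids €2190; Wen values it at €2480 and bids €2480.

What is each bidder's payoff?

Vikram €0, Priya €0, Tomás €0, Wen €290.

Sorted high to low: Wen €2480; Tomás €2190; Vikram €1940; Priya €1700.
Wen has the top bid and wins; the price is the second-highest bid, €2190.
Wen's payoff = €2480 − €2190 = €290. All other bidders lose, so their payoff is 0.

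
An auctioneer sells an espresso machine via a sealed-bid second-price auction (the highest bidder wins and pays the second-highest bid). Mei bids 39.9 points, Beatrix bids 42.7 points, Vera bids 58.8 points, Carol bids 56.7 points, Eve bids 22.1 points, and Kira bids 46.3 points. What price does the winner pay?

The winner pays 56.7 points.

Bids in descending order: Vera 58.8 points > Carol 56.7 points > Kira 46.3 points > Beatrix 42.7 points > Mei 39.9 points > Eve 22.1 points.
Vera is the highest bidder, so Vera wins.
Under the second-price rule, the price is the second-highest bid: 56.7 points.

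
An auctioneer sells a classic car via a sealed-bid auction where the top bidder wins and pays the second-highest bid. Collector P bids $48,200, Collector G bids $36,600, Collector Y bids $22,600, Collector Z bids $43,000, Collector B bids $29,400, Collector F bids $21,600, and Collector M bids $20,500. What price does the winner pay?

Ordered from highest: Collector P $48,200, then Collector Z $43,000, then Collector G $36,600, then Collector B $29,400, then Collector Y $22,600, then Collector F $21,600, then Collector M $20,500.
Collector P is the highest bidder, so Collector P wins.
Under the second-price rule, the price is the second-highest bid: $43,000.

$43,000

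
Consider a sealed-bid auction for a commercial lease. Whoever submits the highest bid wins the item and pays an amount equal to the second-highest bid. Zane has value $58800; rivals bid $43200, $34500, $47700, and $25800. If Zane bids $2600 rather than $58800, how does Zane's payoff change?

-$11100

The highest competing bid is $47700.
Bidding truthfully at $58800: Zane has the top bid, wins, and pays the second-highest bid $47700. Payoff = $58800 − $47700 = $11100.
Bidding $2600: the top bid is $47700 (a rival), so Zane loses. Payoff = $0.
Change = $0 − $11100 = -$11100.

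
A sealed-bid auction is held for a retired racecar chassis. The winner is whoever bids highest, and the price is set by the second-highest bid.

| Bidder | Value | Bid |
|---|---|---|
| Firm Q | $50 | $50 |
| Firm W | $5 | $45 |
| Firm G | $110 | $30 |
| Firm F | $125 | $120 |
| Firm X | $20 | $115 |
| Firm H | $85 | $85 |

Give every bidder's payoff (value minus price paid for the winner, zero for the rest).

Ranking the bids: Firm F $120, then Firm X $115, then Firm H $85, then Firm Q $50, then Firm W $45, then Firm G $30.
Firm F has the top bid and wins; the price is the second-highest bid, $115.
Firm F's payoff = $125 − $115 = $10. All other bidders lose, so their payoff is 0.

Payoffs: Firm Q $0, Firm W $0, Firm G $0, Firm F $10, Firm X $0, Firm H $0.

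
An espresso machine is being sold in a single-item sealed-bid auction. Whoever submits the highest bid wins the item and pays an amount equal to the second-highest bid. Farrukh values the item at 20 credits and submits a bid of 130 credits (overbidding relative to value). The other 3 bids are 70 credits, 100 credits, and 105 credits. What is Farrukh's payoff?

Highest competing bid: 105 credits.
Farrukh's bid 130 credits is the highest overall, so Farrukh wins and pays the second-highest bid, 105 credits.
Payoff = value − price = 20 credits − 105 credits = -85 credits.

Farrukh's payoff: -85 credits.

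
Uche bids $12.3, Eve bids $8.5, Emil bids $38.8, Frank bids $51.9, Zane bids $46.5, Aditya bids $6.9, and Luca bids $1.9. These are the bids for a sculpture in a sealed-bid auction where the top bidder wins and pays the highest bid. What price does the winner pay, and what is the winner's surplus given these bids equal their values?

The winner pays $51.9 for a surplus of $0.0.

Ranking the bids: Frank $51.9 > Zane $46.5 > Emil $38.8 > Uche $12.3 > Eve $8.5 > Aditya $6.9 > Luca $1.9.
Frank is the highest bidder, so Frank wins.
Under the first-price rule, the price is the highest bid: $51.9.
Surplus = $51.9 − $51.9 = $0.0.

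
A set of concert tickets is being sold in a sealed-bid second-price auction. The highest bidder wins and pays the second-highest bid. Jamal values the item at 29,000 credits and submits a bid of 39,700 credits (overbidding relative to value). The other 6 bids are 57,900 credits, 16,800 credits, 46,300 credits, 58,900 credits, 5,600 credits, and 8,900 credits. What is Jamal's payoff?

0 credits

Highest competing bid: 58,900 credits.
Jamal's bid 39,700 credits is not the highest, so Jamal loses, pays nothing, and earns zero payoff.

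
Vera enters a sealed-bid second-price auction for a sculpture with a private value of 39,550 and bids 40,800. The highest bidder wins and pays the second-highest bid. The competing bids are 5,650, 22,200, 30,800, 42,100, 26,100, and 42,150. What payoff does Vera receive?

Payoff = 0.

Highest competing bid: 42,150.
Vera's bid 40,800 is not the highest, so Vera loses, pays nothing, and earns zero payoff.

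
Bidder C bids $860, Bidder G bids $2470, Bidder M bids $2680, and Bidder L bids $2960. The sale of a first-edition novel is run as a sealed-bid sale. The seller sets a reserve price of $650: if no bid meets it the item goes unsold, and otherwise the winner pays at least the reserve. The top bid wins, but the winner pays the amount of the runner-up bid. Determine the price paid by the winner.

Ranking the bids: Bidder L $2960; Bidder M $2680; Bidder G $2470; Bidder C $860.
Bidder L has the highest bid, so Bidder L wins.
The second-highest bid is $2680, which exceeds the reserve, so that sets the price.

The winner pays $2680.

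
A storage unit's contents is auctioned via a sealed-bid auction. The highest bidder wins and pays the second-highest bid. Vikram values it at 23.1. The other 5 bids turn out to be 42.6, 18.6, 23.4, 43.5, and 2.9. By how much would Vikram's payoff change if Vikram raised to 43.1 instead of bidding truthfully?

Change in payoff: 0.0.

The highest competing bid is 43.5.
Bidding truthfully at 23.1: the top bid is 43.5 (a rival), so Vikram loses. Payoff = 0.0.
Bidding 43.1: the top bid is 43.5 (a rival), so Vikram loses. Payoff = 0.0.
Change = 0.0 − 0.0 = 0.0.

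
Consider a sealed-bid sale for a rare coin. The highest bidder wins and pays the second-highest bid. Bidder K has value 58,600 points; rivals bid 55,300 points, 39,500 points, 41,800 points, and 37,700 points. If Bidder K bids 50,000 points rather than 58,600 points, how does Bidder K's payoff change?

The highest competing bid is 55,300 points.
Bidding truthfully at 58,600 points: Bidder K has the top bid, wins, and pays the second-highest bid 55,300 points. Payoff = 58,600 points − 55,300 points = 3,300 points.
Bidding 50,000 points: the top bid is 55,300 points (a rival), so Bidder K loses. Payoff = 0 points.
Change = 0 points − 3,300 points = -3,300 points.
This is the dominant-strategy logic: truthful bidding weakly beats any alternative.

Change in payoff: -3,300 points.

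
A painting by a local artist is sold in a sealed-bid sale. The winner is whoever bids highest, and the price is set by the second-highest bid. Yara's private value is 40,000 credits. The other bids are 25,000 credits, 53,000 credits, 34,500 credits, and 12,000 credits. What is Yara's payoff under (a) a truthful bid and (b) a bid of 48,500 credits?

The highest competing bid is 53,000 credits.
Bidding truthfully at 40,000 credits: the top bid is 53,000 credits (a rival), so Yara loses. Payoff = 0 credits.
Bidding 48,500 credits: the top bid is 53,000 credits (a rival), so Yara loses. Payoff = 0 credits.
The bid only affects whether you win, not the price — here both bids land on the same side of the top rival bid, so the deviation is payoff-neutral.

(a) 0 credits  (b) 0 credits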